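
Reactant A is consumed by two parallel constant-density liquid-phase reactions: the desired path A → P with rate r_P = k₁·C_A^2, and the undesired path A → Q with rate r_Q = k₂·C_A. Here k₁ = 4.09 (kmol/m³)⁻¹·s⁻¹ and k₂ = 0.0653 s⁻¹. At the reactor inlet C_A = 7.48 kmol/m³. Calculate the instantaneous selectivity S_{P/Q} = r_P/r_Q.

S_{P/Q} = r_P/r_Q = (k₁·C_A^2)/(k₂·C_A) = (k₁/k₂)·C_A.
= (4.09×7.480^2) / (0.0653×7.480) = 228.8/0.4884 = 469.

469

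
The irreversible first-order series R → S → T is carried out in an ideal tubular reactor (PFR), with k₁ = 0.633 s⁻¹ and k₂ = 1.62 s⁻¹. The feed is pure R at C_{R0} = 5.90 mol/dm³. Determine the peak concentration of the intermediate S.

At the optimum, C_{S,max}/C_{R0} = (k₁/k₂)^[k₂/(k₂−k₁)].
= (0.633/1.62)^(1.62/(1.62−0.633)) = (0.3907)^(1.641) = 0.2139.
C_{S,max} = 0.2139×5.90 = 1.26 mol/dm³.

1.26 mol/dm³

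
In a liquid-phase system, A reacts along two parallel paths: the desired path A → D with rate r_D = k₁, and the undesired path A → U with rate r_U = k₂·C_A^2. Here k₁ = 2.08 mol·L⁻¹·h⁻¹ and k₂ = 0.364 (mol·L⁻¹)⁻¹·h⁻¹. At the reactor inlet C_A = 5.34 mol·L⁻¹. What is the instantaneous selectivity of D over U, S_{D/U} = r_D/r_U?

S_{D/U} = r_D/r_U = (k₁)/(k₂·C_A^2) = (k₁/k₂)·C_A^-2.
= (2.08) / (0.364×5.340^2) = 2.080/10.38 = 0.200.
The undesired path is higher order in A, so low C_A (CSTR or dilute feed) favours D.

0.200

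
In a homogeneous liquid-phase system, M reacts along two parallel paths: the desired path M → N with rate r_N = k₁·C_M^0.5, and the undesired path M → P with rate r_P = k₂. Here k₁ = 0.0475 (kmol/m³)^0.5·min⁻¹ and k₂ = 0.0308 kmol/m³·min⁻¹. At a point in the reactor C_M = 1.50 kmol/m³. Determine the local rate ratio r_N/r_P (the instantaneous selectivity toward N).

S_{N/P} = r_N/r_P = (k₁·C_M^0.5)/(k₂) = (k₁/k₂)·C_M^0.5.
= (0.0475×1.500^0.5) / (0.0308) = 0.05818/0.03080 = 1.89.
Since the desired path is higher order in M, keeping C_M high (PFR or concentrated feed) favours N.

1.89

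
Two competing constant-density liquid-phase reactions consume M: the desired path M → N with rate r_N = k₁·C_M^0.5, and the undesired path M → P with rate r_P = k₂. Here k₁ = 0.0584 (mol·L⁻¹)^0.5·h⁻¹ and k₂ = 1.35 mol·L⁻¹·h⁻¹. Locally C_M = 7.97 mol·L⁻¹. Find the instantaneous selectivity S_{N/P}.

S_{N/P} = r_N/r_P = (k₁·C_M^0.5)/(k₂) = (k₁/k₂)·C_M^0.5.
= (0.0584×7.970^0.5) / (1.35) = 0.1649/1.350 = 0.122.
Since the desired path is higher order in M, keeping C_M high (PFR or concentrated feed) favours N.

0.122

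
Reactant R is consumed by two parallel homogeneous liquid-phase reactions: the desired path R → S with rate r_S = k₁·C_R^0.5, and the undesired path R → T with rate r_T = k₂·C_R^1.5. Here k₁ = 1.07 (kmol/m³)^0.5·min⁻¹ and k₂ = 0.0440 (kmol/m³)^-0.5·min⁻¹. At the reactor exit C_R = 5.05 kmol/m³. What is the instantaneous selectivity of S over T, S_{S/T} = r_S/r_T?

S_{S/T} = r_S/r_T = (k₁·C_R^0.5)/(k₂·C_R^1.5) = (k₁/k₂)·C_R⁻¹.
= (1.07×5.050^0.5) / (0.0440×5.050^1.5) = 2.405/0.4993 = 4.82.
The undesired path is higher order in R, so low C_R (CSTR or dilute feed) favours S.

4.82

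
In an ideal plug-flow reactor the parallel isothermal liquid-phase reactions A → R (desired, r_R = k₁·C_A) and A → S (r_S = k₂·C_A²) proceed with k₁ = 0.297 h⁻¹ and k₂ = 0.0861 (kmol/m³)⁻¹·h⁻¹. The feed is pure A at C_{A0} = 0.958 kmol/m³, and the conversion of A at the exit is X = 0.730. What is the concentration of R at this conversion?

C_A = C_{A0}(1−X) = 0.2587 kmol/m³.
Along a PFR/batch, dC_R/dC_A = −r_R/(r_R+r_S) = −k₁/(k₁+k₂·C_A).
Integrating from C_{A0} to C_A: C_R = (0.297/0.0861)·ln[(0.297+0.0861·0.958)/(0.297+0.0861·0.259)] = 3.449·ln(0.3795/0.3193) = 0.5960 kmol/m³.

0.596 kmol/m³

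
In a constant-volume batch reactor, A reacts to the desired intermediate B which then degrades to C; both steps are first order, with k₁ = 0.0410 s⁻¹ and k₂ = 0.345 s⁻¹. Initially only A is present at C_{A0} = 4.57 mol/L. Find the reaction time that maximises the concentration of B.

For first-order series the maximum of C_B occurs at t_opt = ln(k₂/k₁)/(k₂−k₁).
= ln(0.345/0.0410)/(0.345−0.0410) = ln(8.415)/0.3040 = 2.130/0.3040 = 7.01 s.

7.01 s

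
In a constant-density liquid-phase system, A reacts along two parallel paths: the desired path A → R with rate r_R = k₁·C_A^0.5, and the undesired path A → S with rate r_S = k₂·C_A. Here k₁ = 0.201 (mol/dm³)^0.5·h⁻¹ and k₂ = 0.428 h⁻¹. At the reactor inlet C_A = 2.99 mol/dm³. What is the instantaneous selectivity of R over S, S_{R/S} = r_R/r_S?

S_{R/S} = r_R/r_S = (k₁·C_A^0.5)/(k₂·C_A) = (k₁/k₂)·C_A^-0.5.
= (0.201×2.990^0.5) / (0.428×2.990) = 0.3476/1.280 = 0.272.

0.272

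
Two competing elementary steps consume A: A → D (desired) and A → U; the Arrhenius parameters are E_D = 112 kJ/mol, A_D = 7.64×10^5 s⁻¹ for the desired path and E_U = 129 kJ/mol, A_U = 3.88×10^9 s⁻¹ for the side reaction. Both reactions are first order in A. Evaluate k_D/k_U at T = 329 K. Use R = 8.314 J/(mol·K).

Since both paths have the same order in A, the concentration cancels and S_{D/U} = k_D/k_U = (A_D/A_U)·exp[(E_U−E_D)/(RT)].
(E_U−E_D)/(RT) = (129−112)×10³/(8.314×329) = 17000/2735 = 6.215.
k_D/k_U = (7.64×10^5/3.88×10^9)·exp(6.215) = 1.969×10^-4 × 500.2 = 0.0985.

0.0985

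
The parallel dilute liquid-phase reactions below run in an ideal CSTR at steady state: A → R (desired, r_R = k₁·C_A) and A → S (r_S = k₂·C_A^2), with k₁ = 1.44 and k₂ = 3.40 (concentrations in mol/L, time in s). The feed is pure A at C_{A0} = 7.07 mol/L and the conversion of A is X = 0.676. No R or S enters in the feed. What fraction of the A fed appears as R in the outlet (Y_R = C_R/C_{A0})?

0.105

Exit C_A = C_{A0}(1−X) = 7.07×0.324 = 2.291 mol/L.
Rates in a CSTR are evaluated at the outlet concentration: r_R = 1.44×2.291 = 3.299, r_S = 3.40×2.291^2 = 17.84.
Fraction of consumed A going to R: r_R/(r_R+r_S) = 0.1560.
C_R = 0.1560·C_{A0}·X = 0.1560×7.07×0.676 = 0.746 mol/L; Y_R = C_R/C_{A0} = 0.105.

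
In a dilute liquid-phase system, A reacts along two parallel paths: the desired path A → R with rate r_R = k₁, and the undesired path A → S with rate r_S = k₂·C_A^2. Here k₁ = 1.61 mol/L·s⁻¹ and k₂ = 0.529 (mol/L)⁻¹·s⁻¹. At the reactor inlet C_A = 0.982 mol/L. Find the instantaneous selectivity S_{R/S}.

S_{R/S} = r_R/r_S = (k₁)/(k₂·C_A^2) = (k₁/k₂)·C_A^-2.
= (1.61) / (0.529×0.9820^2) = 1.610/0.5101 = 3.16.

3.16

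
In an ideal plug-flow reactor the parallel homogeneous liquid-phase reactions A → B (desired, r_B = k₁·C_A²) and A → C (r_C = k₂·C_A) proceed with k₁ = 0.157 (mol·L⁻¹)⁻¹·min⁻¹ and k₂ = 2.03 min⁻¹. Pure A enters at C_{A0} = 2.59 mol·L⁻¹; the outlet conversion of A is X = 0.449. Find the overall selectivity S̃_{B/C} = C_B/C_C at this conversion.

C_A = C_{A0}(1−X) = 1.427 mol·L⁻¹.
Along a PFR/batch, dC_C/dC_A = −r_C/(r_B+r_C) = −k₂/(k₂+k₁·C_A).
Integrating from C_{A0} to C_A: C_C = (2.03/0.157)·ln[(2.03+0.157·2.59)/(2.03+0.157·1.43)] = 12.93·ln(2.437/2.254) = 1.007 mol·L⁻¹.
Then C_B = (C_{A0}−C_A) − C_C = 1.163 − 1.007 = 0.1558 mol·L⁻¹.
S̃_{B/C} = C_B/C_C = 0.1558/1.007 = 0.155.

0.155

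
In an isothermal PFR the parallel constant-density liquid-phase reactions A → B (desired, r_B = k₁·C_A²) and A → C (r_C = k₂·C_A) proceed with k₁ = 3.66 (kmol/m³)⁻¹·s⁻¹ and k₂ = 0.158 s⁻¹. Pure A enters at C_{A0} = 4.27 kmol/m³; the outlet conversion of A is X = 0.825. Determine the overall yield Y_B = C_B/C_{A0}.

C_A = C_{A0}(1−X) = 0.7473 kmol/m³.
Along a PFR/batch, dC_C/dC_A = −r_C/(r_B+r_C) = −k₂/(k₂+k₁·C_A).
Integrating from C_{A0} to C_A: C_C = (0.158/3.66)·ln[(0.158+3.66·4.27)/(0.158+3.66·0.747)] = 0.04317·ln(15.79/2.893) = 0.07325 kmol/m³.
Then C_B = (C_{A0}−C_A) − C_C = 3.523 − 0.07325 = 3.449 kmol/m³.
Y_B = C_B/C_{A0} = 3.449/4.27 = 0.808.

0.808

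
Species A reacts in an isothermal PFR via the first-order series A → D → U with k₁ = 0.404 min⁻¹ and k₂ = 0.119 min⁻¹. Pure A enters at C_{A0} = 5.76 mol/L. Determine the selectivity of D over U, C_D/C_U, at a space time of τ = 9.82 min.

0.729

The intermediate concentration in a first-order A→B→C sequence is C_D = k₁C_{A0}(e^(−k₁τ) − e^(−k₂τ))/(k₂−k₁).
e^(−k₁τ) = e^(−0.404×9.82) = e^(−3.967) = 0.01892; e^(−k₂τ) = e^(−1.169) = 0.3108.
C_D = 0.404×5.76/(0.119−0.404) × (0.01892−0.3108) = (-8.165)×(-0.2919) = 2.383 mol/L.
C_A = C_{A0}e^(−k₁τ) = 0.1090 mol/L, so C_U = C_{A0}−C_A−C_D = 3.268 mol/L; C_D/C_U = 0.729.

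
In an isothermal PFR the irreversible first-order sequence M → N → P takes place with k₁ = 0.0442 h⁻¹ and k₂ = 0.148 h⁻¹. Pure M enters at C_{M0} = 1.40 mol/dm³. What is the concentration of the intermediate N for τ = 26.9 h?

Solving the coupled first-order balances gives C_N(τ) = [k₁/(k₂−k₁)]·C_{M0}·(e^(−k₁τ) − e^(−k₂τ)).
e^(−k₁τ) = e^(−0.0442×26.9) = e^(−1.189) = 0.3045; e^(−k₂τ) = e^(−3.981) = 0.01866.
C_N = 0.0442×1.40/(0.148−0.0442) × (0.3045−0.01866) = 0.5961×0.2859 = 0.1704 mol/dm³.

0.170 mol/dm³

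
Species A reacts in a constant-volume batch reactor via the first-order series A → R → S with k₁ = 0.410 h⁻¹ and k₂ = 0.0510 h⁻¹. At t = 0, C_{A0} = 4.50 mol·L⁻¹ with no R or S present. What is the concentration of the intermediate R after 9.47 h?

The intermediate concentration in a first-order A→B→C sequence is C_R = k₁C_{A0}(e^(−k₁t) − e^(−k₂t))/(k₂−k₁).
e^(−k₁t) = e^(−0.410×9.47) = e^(−3.883) = 0.02060; e^(−k₂t) = e^(−0.4830) = 0.6169.
C_R = 0.410×4.50/(0.0510−0.410) × (0.02060−0.6169) = (-5.139)×(-0.5964) = 3.065 mol·L⁻¹.

3.06 mol·L⁻¹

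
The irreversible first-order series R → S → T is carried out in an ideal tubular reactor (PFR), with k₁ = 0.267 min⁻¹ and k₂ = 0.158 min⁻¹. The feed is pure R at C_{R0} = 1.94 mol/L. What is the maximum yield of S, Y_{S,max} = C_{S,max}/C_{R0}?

For a first-order series the maximum intermediate yield is C_{S,max}/C_{R0} = (k₁/k₂)^[k₂/(k₂−k₁)].
= (0.267/0.158)^(0.158/(0.158−0.267)) = (1.690)^(-1.450) = 0.4674.

0.467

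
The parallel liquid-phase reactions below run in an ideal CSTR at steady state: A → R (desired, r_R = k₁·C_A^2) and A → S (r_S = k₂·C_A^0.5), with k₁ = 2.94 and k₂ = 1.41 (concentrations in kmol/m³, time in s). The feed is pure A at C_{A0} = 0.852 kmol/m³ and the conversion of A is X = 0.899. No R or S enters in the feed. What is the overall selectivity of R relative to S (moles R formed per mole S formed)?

0.0526

Exit C_A = C_{A0}(1−X) = 0.852×0.101 = 0.08605 kmol/m³.
A CSTR operates uniformly at the exit composition, giving r_R = 0.02177 and r_S = 0.4136 (each k·C_A^n at C_A = 0.08605).
Overall selectivity = C_R/C_S = r_Rτ/(r_Sτ) = r_R/r_S = 0.0526.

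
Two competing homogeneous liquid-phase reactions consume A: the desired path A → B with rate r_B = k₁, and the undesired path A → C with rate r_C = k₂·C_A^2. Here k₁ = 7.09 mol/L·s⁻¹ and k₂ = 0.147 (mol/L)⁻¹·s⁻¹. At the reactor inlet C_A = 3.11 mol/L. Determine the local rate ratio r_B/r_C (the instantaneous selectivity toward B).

S_{B/C} = r_B/r_C = (k₁)/(k₂·C_A^2) = (k₁/k₂)·C_A^-2.
= (7.09) / (0.147×3.110^2) = 7.090/1.422 = 4.99.
The undesired path is higher order in A, so low C_A (CSTR or dilute feed) favours B.

4.99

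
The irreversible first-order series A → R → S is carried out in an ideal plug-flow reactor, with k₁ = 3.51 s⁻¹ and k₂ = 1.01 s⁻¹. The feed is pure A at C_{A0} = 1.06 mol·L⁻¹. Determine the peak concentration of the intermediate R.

0.641 mol·L⁻¹

At the optimum, C_{R,max}/C_{A0} = (k₁/k₂)^[k₂/(k₂−k₁)].
= (3.51/1.01)^(1.01/(1.01−3.51)) = (3.475)^(-0.4040) = 0.6046.
C_{R,max} = 0.6046×1.06 = 0.641 mol·L⁻¹.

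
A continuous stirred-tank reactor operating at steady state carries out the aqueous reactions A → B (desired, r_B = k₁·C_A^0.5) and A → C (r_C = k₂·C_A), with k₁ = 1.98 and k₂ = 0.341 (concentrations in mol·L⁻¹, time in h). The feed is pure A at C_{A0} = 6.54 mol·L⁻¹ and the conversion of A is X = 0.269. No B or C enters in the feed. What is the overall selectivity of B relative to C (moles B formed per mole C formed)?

2.66

Exit C_A = C_{A0}(1−X) = 6.54×0.731 = 4.781 mol·L⁻¹.
Rates in a CSTR are evaluated at the outlet concentration: r_B = 1.98×4.781^0.5 = 4.329, r_C = 0.341×4.781 = 1.630.
Overall selectivity = C_B/C_C = r_Bτ/(r_Cτ) = r_B/r_C = 2.66.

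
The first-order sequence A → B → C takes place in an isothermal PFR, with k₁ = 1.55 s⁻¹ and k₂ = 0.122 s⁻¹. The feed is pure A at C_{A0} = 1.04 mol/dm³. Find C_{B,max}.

0.837 mol/dm³

At the optimum, C_{B,max}/C_{A0} = (k₁/k₂)^[k₂/(k₂−k₁)].
= (1.55/0.122)^(0.122/(0.122−1.55)) = (12.70)^(-0.08543) = 0.8048.
C_{B,max} = 0.8048×1.04 = 0.837 mol/dm³.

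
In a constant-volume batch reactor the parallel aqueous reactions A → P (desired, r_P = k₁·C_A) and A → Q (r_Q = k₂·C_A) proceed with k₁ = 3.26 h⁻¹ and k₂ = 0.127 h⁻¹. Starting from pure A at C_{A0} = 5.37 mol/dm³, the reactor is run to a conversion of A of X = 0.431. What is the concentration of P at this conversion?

2.23 mol/dm³

C_A = C_{A0}(1−X) = 3.056 mol/dm³.
Both paths are first order in A, so the instantaneous fraction to P is constant: dC_P/d(−C_A) = k₁/(k₁+k₂) = 0.9625.
C_P = 0.9625·(C_{A0}−C_A) = 0.9625×2.314 = 2.23 mol/dm³.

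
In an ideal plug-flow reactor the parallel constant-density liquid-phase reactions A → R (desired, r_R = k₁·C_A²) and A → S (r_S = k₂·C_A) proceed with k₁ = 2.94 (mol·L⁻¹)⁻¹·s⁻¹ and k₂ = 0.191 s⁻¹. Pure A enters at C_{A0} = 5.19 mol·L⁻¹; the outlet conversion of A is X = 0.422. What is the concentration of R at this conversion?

2.16 mol·L⁻¹

C_A = C_{A0}(1−X) = 3.000 mol·L⁻¹.
Along a PFR/batch, dC_S/dC_A = −r_S/(r_R+r_S) = −k₂/(k₂+k₁·C_A).
Integrating from C_{A0} to C_A: C_S = (0.191/2.94)·ln[(0.191+2.94·5.19)/(0.191+2.94·3.00)] = 0.06497·ln(15.45/9.010) = 0.03503 mol·L⁻¹.
Then C_R = (C_{A0}−C_A) − C_S = 2.190 − 0.03503 = 2.155 mol·L⁻¹.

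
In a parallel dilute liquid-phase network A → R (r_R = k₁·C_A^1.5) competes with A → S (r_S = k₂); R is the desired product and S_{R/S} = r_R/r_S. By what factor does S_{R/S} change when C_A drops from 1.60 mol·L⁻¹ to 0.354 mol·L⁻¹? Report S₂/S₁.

S_{R/S} = (k₁/k₂)·C_A^1.5, so S₂/S₁ = (C_{A,2}/C_{A,1})^1.5.
= (0.354/1.60)^1.5 = (0.2212)^1.5 = 0.104.

0.104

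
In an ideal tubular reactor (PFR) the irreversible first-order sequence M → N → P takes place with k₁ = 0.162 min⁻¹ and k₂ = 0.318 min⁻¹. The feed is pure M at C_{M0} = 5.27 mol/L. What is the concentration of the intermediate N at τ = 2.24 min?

1.12 mol/L

Solving the coupled first-order balances gives C_N(τ) = [k₁/(k₂−k₁)]·C_{M0}·(e^(−k₁τ) − e^(−k₂τ)).
e^(−k₁τ) = e^(−0.162×2.24) = e^(−0.3629) = 0.6957; e^(−k₂τ) = e^(−0.7123) = 0.4905.
C_N = 0.162×5.27/(0.318−0.162) × (0.6957−0.4905) = 5.473×0.2052 = 1.123 mol/L.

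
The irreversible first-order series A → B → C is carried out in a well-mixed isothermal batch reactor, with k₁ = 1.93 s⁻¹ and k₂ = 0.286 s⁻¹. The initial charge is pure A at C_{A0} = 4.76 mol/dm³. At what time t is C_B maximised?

The intermediate peaks when r₁ = r₂, i.e. k₁e^(−k₁t) = k₂e^(−k₂t), giving t_opt = ln(k₂/k₁)/(k₂−k₁).
= ln(0.286/1.93)/(0.286−1.93) = ln(0.1482)/-1.644 = -1.909/-1.644 = 1.16 s.

1.16 s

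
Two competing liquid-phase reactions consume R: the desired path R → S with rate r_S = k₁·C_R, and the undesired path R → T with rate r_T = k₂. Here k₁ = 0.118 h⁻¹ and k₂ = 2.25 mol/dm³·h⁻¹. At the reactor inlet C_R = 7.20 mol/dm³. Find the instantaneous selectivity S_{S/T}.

0.378

S_{S/T} = r_S/r_T = (k₁·C_R)/(k₂) = (k₁/k₂)·C_R.
= (0.118×7.200) / (2.25) = 0.8496/2.250 = 0.378.
Since the desired path is higher order in R, keeping C_R high (PFR or concentrated feed) favours S.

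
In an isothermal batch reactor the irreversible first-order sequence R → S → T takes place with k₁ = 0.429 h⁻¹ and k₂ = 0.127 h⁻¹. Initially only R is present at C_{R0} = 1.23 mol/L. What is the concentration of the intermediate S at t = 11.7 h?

0.384 mol/L

The intermediate concentration in a first-order A→B→C sequence is C_S = k₁C_{R0}(e^(−k₁t) − e^(−k₂t))/(k₂−k₁).
e^(−k₁t) = e^(−0.429×11.7) = e^(−5.019) = 0.006609; e^(−k₂t) = e^(−1.486) = 0.2263.
C_S = 0.429×1.23/(0.127−0.429) × (0.006609−0.2263) = (-1.747)×(-0.2197) = 0.3839 mol/L.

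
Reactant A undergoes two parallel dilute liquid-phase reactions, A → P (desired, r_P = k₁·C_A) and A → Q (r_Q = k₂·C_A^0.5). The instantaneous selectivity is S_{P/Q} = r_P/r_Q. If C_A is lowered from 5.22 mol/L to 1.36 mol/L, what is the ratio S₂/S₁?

S_{P/Q} = (k₁/k₂)·C_A^0.5, so S₂/S₁ = (C_{A,2}/C_{A,1})^0.5.
= (1.36/5.22)^0.5 = (0.2605)^0.5 = 0.510.
Selectivity toward P falls as C_A falls — high-concentration operation is favoured.

0.510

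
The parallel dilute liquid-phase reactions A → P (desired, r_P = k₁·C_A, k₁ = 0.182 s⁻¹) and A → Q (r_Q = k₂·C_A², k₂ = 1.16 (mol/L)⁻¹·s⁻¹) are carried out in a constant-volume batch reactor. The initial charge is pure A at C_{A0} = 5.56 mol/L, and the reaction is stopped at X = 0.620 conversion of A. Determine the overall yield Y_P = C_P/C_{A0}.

0.0261

C_A = C_{A0}(1−X) = 2.113 mol/L.
Along a PFR/batch, dC_P/dC_A = −r_P/(r_P+r_Q) = −k₁/(k₁+k₂·C_A).
Integrating from C_{A0} to C_A: C_P = (0.182/1.16)·ln[(0.182+1.16·5.56)/(0.182+1.16·2.11)] = 0.1569·ln(6.632/2.633) = 0.1449 mol/L.
Y_P = C_P/C_{A0} = 0.1449/5.56 = 0.0261.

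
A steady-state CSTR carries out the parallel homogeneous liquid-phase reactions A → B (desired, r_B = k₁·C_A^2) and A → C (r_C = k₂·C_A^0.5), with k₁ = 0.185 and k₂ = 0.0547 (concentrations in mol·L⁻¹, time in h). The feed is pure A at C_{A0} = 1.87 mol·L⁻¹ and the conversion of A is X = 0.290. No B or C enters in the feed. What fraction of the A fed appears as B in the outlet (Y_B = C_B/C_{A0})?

Exit C_A = C_{A0}(1−X) = 1.87×0.710 = 1.328 mol·L⁻¹.
Rates in a CSTR are evaluated at the outlet concentration: r_B = 0.185×1.328^2 = 0.3261, r_C = 0.0547×1.328^0.5 = 0.06303.
Fraction of consumed A going to B: r_B/(r_B+r_C) = 0.8380.
C_B = 0.8380·C_{A0}·X = 0.8380×1.87×0.290 = 0.454 mol·L⁻¹; Y_B = C_B/C_{A0} = 0.243.

0.243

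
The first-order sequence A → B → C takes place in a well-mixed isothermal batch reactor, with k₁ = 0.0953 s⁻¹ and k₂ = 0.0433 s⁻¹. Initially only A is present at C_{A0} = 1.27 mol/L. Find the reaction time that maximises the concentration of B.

For first-order series the maximum of C_B occurs at t_opt = ln(k₂/k₁)/(k₂−k₁).
= ln(0.0433/0.0953)/(0.0433−0.0953) = ln(0.4544)/-0.05200 = -0.7889/-0.05200 = 15.2 s.

15.2 s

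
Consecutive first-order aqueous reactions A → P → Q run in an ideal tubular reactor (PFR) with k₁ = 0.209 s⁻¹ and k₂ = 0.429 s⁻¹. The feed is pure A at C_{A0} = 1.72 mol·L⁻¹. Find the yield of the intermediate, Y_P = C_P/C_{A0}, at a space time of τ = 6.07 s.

The intermediate concentration in a first-order A→B→C sequence is C_P = k₁C_{A0}(e^(−k₁τ) − e^(−k₂τ))/(k₂−k₁).
e^(−k₁τ) = e^(−0.209×6.07) = e^(−1.269) = 0.2812; e^(−k₂τ) = e^(−2.604) = 0.07397.
C_P = 0.209×1.72/(0.429−0.209) × (0.2812−0.07397) = 1.634×0.2072 = 0.3386 mol·L⁻¹.
Y_P = C_P/C_{A0} = 0.3386/1.72 = 0.197.

0.197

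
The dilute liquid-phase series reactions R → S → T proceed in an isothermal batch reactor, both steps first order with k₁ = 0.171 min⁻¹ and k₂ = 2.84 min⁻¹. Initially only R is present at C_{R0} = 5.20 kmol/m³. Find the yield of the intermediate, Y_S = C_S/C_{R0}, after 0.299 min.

0.0335

Solving the coupled first-order balances gives C_S(t) = [k₁/(k₂−k₁)]·C_{R0}·(e^(−k₁t) − e^(−k₂t)).
e^(−k₁t) = e^(−0.171×0.299) = e^(−0.05113) = 0.9502; e^(−k₂t) = e^(−0.8492) = 0.4278.
C_S = 0.171×5.20/(2.84−0.171) × (0.9502−0.4278) = 0.3332×0.5224 = 0.1740 kmol/m³.
Y_S = C_S/C_{R0} = 0.1740/5.20 = 0.0335.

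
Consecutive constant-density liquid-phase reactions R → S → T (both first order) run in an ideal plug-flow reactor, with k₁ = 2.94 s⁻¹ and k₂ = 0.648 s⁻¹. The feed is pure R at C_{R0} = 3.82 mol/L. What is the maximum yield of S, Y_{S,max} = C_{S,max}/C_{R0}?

At the optimum, C_{S,max}/C_{R0} = (k₁/k₂)^[k₂/(k₂−k₁)].
= (2.94/0.648)^(0.648/(0.648−2.94)) = (4.537)^(-0.2827) = 0.6521.

0.652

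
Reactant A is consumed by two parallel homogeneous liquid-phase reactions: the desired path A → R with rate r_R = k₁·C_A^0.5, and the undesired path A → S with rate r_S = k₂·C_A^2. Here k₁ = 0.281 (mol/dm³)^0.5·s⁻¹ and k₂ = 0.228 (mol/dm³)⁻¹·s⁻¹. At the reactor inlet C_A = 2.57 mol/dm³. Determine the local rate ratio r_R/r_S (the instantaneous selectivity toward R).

S_{R/S} = r_R/r_S = (k₁·C_A^0.5)/(k₂·C_A^2) = (k₁/k₂)·C_A^-1.5.
= (0.281×2.570^0.5) / (0.228×2.570^2) = 0.4505/1.506 = 0.299.
The undesired path is higher order in A, so low C_A (CSTR or dilute feed) favours R.

0.299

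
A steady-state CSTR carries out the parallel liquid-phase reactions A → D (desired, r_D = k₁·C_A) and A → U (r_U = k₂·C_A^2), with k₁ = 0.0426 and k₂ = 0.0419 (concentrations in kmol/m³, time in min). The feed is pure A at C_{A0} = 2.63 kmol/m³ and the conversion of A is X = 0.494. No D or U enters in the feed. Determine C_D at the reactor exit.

0.563 kmol/m³

Exit C_A = C_{A0}(1−X) = 2.63×0.506 = 1.331 kmol/m³.
In a CSTR the entire volume is at exit conditions, so r_D = 0.0426×1.331 = 0.05669 and r_U = 0.0419×1.331^2 = 0.07420.
Fraction of consumed A going to D: r_D/(r_D+r_U) = 0.4331.
C_D = 0.4331·C_{A0}·X = 0.4331×2.63×0.494 = 0.563 kmol/m³.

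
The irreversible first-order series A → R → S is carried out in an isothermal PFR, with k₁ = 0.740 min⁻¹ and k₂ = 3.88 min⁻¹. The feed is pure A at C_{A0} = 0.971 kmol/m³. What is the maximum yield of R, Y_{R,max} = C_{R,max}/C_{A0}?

Evaluating C_R at τ_opt = ln(k₂/k₁)/(k₂−k₁) gives C_{R,max}/C_{A0} = (k₁/k₂)^[k₂/(k₂−k₁)].
= (0.740/3.88)^(3.88/(3.88−0.740)) = (0.1907)^(1.236) = 0.1291.

0.129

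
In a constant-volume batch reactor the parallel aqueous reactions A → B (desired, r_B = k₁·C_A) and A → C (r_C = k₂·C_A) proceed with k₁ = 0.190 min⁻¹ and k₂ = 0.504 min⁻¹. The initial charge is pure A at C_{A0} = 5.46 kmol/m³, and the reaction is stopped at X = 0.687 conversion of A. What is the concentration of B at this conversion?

1.03 kmol/m³

C_A = C_{A0}(1−X) = 1.709 kmol/m³.
Both paths are first order in A, so the instantaneous fraction to B is constant: dC_B/d(−C_A) = k₁/(k₁+k₂) = 0.2738.
C_B = 0.2738·(C_{A0}−C_A) = 0.2738×3.751 = 1.03 kmol/m³.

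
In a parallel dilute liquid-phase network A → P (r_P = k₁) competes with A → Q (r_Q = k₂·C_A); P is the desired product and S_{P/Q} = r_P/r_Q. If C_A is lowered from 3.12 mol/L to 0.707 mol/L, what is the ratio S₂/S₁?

4.41

S_{P/Q} = (k₁/k₂)·C_A⁻¹, so S₂/S₁ = (C_{A,2}/C_{A,1})⁻¹.
= 3.12/0.707 = 4.41.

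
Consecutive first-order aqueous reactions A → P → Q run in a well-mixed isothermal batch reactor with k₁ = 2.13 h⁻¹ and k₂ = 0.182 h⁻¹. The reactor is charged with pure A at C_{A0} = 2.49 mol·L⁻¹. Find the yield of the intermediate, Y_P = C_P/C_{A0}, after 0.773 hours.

0.739

For first-order series with pure A initially, C_P(t) = k₁C_{A0}/(k₂−k₁)·(e^(−k₁t) − e^(−k₂t)).
e^(−k₁t) = e^(−2.13×0.773) = e^(−1.646) = 0.1927; e^(−k₂t) = e^(−0.1407) = 0.8688.
C_P = 2.13×2.49/(0.182−2.13) × (0.1927−0.8688) = (-2.723)×(-0.6760) = 1.841 mol·L⁻¹.
Y_P = C_P/C_{A0} = 1.841/2.49 = 0.739.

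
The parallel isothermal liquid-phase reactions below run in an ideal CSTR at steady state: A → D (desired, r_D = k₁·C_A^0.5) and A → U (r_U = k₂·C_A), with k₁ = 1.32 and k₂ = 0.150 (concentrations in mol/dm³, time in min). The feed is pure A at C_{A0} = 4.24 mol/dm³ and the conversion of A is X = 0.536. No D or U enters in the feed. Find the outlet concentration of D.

Exit C_A = C_{A0}(1−X) = 4.24×0.464 = 1.967 mol/dm³.
A CSTR operates uniformly at the exit composition, giving r_D = 1.851 and r_U = 0.2951 (each k·C_A^n at C_A = 1.967).
Fraction of consumed A going to D: r_D/(r_D+r_U) = 0.8625.
C_D = 0.8625·C_{A0}·X = 0.8625×4.24×0.536 = 1.96 mol/dm³.

1.96 mol/dm³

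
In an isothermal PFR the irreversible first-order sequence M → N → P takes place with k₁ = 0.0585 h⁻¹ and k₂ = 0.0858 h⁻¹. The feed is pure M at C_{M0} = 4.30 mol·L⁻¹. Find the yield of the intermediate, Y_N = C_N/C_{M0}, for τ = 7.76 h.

0.260

For first-order series with pure M initially, C_N(τ) = k₁C_{M0}/(k₂−k₁)·(e^(−k₁τ) − e^(−k₂τ)).
e^(−k₁τ) = e^(−0.0585×7.76) = e^(−0.4540) = 0.6351; e^(−k₂τ) = e^(−0.6658) = 0.5139.
C_N = 0.0585×4.30/(0.0858−0.0585) × (0.6351−0.5139) = 9.214×0.1212 = 1.117 mol·L⁻¹.
Y_N = C_N/C_{M0} = 1.117/4.30 = 0.260.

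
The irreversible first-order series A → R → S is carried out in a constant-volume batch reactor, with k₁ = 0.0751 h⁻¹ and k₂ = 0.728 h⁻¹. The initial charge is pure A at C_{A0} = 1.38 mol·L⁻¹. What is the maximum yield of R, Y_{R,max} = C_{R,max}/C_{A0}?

0.0794

At the optimum, C_{R,max}/C_{A0} = (k₁/k₂)^[k₂/(k₂−k₁)].
= (0.0751/0.728)^(0.728/(0.728−0.0751)) = (0.1032)^(1.115) = 0.07944.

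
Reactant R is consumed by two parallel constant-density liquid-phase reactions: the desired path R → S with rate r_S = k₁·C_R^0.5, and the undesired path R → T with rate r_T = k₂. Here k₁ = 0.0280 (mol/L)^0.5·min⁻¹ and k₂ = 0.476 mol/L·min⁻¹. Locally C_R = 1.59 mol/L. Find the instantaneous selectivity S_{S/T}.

S_{S/T} = r_S/r_T = (k₁·C_R^0.5)/(k₂) = (k₁/k₂)·C_R^0.5.
= (0.0280×1.590^0.5) / (0.476) = 0.03531/0.4760 = 0.0742.

0.0742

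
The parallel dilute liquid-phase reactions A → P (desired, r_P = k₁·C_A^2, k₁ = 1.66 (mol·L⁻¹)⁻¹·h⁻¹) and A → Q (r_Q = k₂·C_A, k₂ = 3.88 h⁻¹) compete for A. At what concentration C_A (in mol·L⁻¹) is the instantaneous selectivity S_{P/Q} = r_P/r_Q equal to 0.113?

S_{P/Q} = (k₁/k₂)·C_A ⇒ C_A = S·k₂/k₁.
= 0.113×3.88/1.66 = 0.264 mol·L⁻¹.

0.264 mol·L⁻¹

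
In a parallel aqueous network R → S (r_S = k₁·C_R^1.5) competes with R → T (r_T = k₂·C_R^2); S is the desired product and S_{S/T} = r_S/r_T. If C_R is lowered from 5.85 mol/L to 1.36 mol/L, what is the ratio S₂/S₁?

2.07

S_{S/T} = (k₁/k₂)·C_R^-0.5, so S₂/S₁ = (C_{R,2}/C_{R,1})^-0.5.
= (1.36/5.85)^(-0.5) = (0.2325)^(-0.5) = 2.07.
Selectivity toward S rises as C_R falls — low-concentration operation is favoured.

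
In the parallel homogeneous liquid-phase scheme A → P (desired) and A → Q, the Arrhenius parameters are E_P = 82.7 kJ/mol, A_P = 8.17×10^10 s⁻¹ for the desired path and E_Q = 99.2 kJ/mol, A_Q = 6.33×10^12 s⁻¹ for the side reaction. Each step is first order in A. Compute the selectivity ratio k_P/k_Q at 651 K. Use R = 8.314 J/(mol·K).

k_P/k_Q = (A_P/A_Q)·exp[−(E_P−E_Q)/(RT)] = (A_P/A_Q)·exp[(E_Q−E_P)/(RT)].
(E_Q−E_P)/(RT) = (99.2−82.7)×10³/(8.314×651) = 16500/5412 = 3.049.
k_P/k_Q = (8.17×10^10/6.33×10^12)·exp(3.049) = 0.01291 × 21.08 = 0.272.
Since E_P < E_Q, lowering the temperature improves selectivity toward P.

0.272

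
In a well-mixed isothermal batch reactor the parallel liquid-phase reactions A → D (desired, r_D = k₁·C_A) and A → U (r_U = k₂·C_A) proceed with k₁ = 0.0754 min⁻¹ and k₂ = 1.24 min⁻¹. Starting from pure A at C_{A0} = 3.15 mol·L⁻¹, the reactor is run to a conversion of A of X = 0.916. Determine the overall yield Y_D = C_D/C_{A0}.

0.0525

C_A = C_{A0}(1−X) = 0.2646 mol·L⁻¹.
Both paths are first order in A, so the instantaneous fraction to D is constant: dC_D/d(−C_A) = k₁/(k₁+k₂) = 0.05732.
C_D = 0.05732·(C_{A0}−C_A) = 0.05732×2.885 = 0.165 mol·L⁻¹.
Y_D = C_D/C_{A0} = 0.1654/3.15 = 0.0525.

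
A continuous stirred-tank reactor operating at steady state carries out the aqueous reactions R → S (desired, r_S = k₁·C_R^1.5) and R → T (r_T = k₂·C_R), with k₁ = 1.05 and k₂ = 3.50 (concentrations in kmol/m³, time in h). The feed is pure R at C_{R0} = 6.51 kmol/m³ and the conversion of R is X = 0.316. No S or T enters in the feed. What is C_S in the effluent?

0.797 kmol/m³

Exit C_R = C_{R0}(1−X) = 6.51×0.684 = 4.453 kmol/m³.
In a CSTR the entire volume is at exit conditions, so r_S = 1.05×4.453^1.5 = 9.866 and r_T = 3.50×4.453 = 15.58.
Fraction of consumed R going to S: r_S/(r_S+r_T) = 0.3876.
C_S = 0.3876·C_{R0}·X = 0.3876×6.51×0.316 = 0.797 kmol/m³.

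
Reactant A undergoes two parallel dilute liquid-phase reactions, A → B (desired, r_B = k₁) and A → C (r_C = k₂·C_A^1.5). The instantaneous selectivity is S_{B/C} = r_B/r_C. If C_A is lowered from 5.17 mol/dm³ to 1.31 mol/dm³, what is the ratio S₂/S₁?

7.84

S_{B/C} = (k₁/k₂)·C_A^-1.5, so S₂/S₁ = (C_{A,2}/C_{A,1})^-1.5.
= (1.31/5.17)^(-1.5) = (0.2534)^(-1.5) = 7.84.
Selectivity toward B rises as C_A falls — low-concentration operation is favoured.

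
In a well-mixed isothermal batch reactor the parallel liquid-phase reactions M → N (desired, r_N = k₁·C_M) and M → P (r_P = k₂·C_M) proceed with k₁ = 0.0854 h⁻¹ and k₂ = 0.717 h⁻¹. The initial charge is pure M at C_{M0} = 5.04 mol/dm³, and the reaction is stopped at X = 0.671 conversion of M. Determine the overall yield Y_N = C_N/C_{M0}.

C_M = C_{M0}(1−X) = 1.658 mol/dm³.
Both paths are first order in M, so the instantaneous fraction to N is constant: dC_N/d(−C_M) = k₁/(k₁+k₂) = 0.1064.
C_N = 0.1064·(C_{M0}−C_M) = 0.1064×3.382 = 0.360 mol/dm³.
Y_N = C_N/C_{M0} = 0.3599/5.04 = 0.0714.

0.0714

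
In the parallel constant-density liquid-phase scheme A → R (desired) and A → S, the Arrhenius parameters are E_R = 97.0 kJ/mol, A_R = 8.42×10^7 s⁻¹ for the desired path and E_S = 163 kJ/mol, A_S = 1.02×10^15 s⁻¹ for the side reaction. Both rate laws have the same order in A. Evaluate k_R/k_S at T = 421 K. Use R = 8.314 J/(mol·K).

12.8

Since both paths have the same order in A, the concentration cancels and S_{R/S} = k_R/k_S = (A_R/A_S)·exp[(E_S−E_R)/(RT)].
(E_S−E_R)/(RT) = (163−97.0)×10³/(8.314×421) = 66000/3500 = 18.86.
k_R/k_S = (8.42×10^7/1.02×10^15)·exp(18.86) = 8.255×10^-8 × 1.546×10^8 = 12.8.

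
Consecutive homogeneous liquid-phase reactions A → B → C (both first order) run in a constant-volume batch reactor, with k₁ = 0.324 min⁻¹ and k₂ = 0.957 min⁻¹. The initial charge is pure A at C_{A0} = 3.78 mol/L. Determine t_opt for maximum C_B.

1.71 min

For first-order series the maximum of C_B occurs at t_opt = ln(k₂/k₁)/(k₂−k₁).
= ln(0.957/0.324)/(0.957−0.324) = ln(2.954)/0.6330 = 1.083/0.6330 = 1.71 min.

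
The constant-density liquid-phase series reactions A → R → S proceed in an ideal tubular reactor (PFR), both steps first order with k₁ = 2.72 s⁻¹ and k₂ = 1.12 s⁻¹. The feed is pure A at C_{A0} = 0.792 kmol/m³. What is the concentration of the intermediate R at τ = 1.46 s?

0.237 kmol/m³

For first-order series with pure A initially, C_R(τ) = k₁C_{A0}/(k₂−k₁)·(e^(−k₁τ) − e^(−k₂τ)).
e^(−k₁τ) = e^(−2.72×1.46) = e^(−3.971) = 0.01885; e^(−k₂τ) = e^(−1.635) = 0.1949.
C_R = 2.72×0.792/(1.12−2.72) × (0.01885−0.1949) = (-1.346)×(-0.1761) = 0.2371 kmol/m³.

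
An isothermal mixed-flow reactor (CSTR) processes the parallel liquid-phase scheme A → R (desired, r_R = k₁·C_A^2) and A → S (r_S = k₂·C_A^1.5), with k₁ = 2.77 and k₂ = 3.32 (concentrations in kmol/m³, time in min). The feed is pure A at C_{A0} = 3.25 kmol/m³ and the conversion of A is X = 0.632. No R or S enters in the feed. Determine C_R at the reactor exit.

Exit C_A = C_{A0}(1−X) = 3.25×0.368 = 1.196 kmol/m³.
In a CSTR the entire volume is at exit conditions, so r_R = 2.77×1.196^2 = 3.962 and r_S = 3.32×1.196^1.5 = 4.342.
Fraction of consumed A going to R: r_R/(r_R+r_S) = 0.4771.
C_R = 0.4771·C_{A0}·X = 0.4771×3.25×0.632 = 0.980 kmol/m³.

0.980 kmol/m³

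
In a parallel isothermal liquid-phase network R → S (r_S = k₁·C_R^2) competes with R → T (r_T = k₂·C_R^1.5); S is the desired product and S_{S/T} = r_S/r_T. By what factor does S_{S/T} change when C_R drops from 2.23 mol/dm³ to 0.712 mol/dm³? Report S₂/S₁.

S_{S/T} = (k₁/k₂)·C_R^0.5, so S₂/S₁ = (C_{R,2}/C_{R,1})^0.5.
= (0.712/2.23)^0.5 = (0.3193)^0.5 = 0.565.

0.565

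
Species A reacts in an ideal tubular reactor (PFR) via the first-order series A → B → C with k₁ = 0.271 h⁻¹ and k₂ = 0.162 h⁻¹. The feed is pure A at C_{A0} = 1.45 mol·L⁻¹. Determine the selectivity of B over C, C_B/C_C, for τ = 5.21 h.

The intermediate concentration in a first-order A→B→C sequence is C_B = k₁C_{A0}(e^(−k₁τ) − e^(−k₂τ))/(k₂−k₁).
e^(−k₁τ) = e^(−0.271×5.21) = e^(−1.412) = 0.2437; e^(−k₂τ) = e^(−0.8440) = 0.4300.
C_B = 0.271×1.45/(0.162−0.271) × (0.2437−0.4300) = (-3.605)×(-0.1863) = 0.6716 mol·L⁻¹.
C_A = C_{A0}e^(−k₁τ) = 0.3533 mol·L⁻¹, so C_C = C_{A0}−C_A−C_B = 0.4250 mol·L⁻¹; C_B/C_C = 1.58.

1.58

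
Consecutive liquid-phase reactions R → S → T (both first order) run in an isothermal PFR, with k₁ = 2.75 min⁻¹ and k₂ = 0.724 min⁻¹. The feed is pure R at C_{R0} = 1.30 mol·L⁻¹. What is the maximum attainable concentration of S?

At the optimum, C_{S,max}/C_{R0} = (k₁/k₂)^[k₂/(k₂−k₁)].
= (2.75/0.724)^(0.724/(0.724−2.75)) = (3.798)^(-0.3574) = 0.6207.
C_{S,max} = 0.6207×1.30 = 0.807 mol·L⁻¹.

0.807 mol·L⁻¹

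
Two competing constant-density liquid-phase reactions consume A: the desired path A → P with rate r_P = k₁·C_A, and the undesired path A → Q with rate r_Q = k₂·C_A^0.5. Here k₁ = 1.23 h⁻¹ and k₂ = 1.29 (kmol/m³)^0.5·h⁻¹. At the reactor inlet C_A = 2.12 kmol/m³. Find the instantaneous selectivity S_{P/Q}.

1.39

S_{P/Q} = r_P/r_Q = (k₁·C_A)/(k₂·C_A^0.5) = (k₁/k₂)·C_A^0.5.
= (1.23×2.120) / (1.29×2.120^0.5) = 2.608/1.878 = 1.39.
Since the desired path is higher order in A, keeping C_A high (PFR or concentrated feed) favours P.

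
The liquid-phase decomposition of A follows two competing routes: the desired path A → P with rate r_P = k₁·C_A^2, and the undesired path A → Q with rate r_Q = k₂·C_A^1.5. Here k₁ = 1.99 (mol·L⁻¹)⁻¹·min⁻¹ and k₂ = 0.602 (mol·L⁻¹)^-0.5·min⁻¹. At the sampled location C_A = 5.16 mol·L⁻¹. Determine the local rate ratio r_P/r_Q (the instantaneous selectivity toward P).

7.51

S_{P/Q} = r_P/r_Q = (k₁·C_A^2)/(k₂·C_A^1.5) = (k₁/k₂)·C_A^0.5.
= (1.99×5.160^2) / (0.602×5.160^1.5) = 52.98/7.056 = 7.51.
Since the desired path is higher order in A, keeping C_A high (PFR or concentrated feed) favours P.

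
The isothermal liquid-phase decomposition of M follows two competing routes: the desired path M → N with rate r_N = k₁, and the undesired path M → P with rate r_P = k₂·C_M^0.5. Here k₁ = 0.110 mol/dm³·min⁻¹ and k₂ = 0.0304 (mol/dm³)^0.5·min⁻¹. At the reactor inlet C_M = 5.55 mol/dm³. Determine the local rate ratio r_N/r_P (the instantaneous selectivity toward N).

S_{N/P} = r_N/r_P = (k₁)/(k₂·C_M^0.5) = (k₁/k₂)·C_M^-0.5.
= (0.110) / (0.0304×5.550^0.5) = 0.1100/0.07162 = 1.54.

1.54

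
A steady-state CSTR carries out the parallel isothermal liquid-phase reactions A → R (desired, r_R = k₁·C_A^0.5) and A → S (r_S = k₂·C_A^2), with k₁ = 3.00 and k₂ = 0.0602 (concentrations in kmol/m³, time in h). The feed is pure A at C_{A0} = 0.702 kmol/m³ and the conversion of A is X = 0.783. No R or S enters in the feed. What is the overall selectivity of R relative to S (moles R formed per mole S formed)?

Exit C_A = C_{A0}(1−X) = 0.702×0.217 = 0.1523 kmol/m³.
Rates in a CSTR are evaluated at the outlet concentration: r_R = 3.00×0.1523^0.5 = 1.171, r_S = 0.0602×0.1523^2 = 0.001397.
Overall selectivity = C_R/C_S = r_Rτ/(r_Sτ) = r_R/r_S = 838.

838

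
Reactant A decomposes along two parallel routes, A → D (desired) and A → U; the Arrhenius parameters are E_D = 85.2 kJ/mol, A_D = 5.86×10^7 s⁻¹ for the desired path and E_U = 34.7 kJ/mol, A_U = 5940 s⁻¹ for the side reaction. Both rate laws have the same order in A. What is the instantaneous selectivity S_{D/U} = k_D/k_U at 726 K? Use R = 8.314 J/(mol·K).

k_D/k_U = (A_D/A_U)·exp[−(E_D−E_U)/(RT)] = (A_D/A_U)·exp[(E_U−E_D)/(RT)].
(E_U−E_D)/(RT) = (34.7−85.2)×10³/(8.314×726) = -50500/6036 = -8.367.
k_D/k_U = (5.86×10^7/5940)·exp(-8.367) = 9865 × 2.325×10^-4 = 2.29.

2.29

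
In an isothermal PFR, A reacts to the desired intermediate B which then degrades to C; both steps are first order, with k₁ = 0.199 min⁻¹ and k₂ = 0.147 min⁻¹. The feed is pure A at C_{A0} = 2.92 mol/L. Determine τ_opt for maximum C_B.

5.82 min

Setting dC_B/dτ = 0 gives τ_opt = ln(k₂/k₁)/(k₂−k₁).
= ln(0.147/0.199)/(0.147−0.199) = ln(0.7387)/-0.05200 = -0.3029/-0.05200 = 5.82 min.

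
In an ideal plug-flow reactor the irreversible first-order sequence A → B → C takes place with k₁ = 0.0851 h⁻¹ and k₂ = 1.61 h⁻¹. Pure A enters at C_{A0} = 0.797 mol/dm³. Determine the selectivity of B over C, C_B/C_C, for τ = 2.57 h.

Solving the coupled first-order balances gives C_B(τ) = [k₁/(k₂−k₁)]·C_{A0}·(e^(−k₁τ) − e^(−k₂τ)).
e^(−k₁τ) = e^(−0.0851×2.57) = e^(−0.2187) = 0.8036; e^(−k₂τ) = e^(−4.138) = 0.01596.
C_B = 0.0851×0.797/(1.61−0.0851) × (0.8036−0.01596) = 0.04448×0.7876 = 0.03503 mol/dm³.
C_A = C_{A0}e^(−k₁τ) = 0.6404 mol/dm³, so C_C = C_{A0}−C_A−C_B = 0.1215 mol/dm³; C_B/C_C = 0.288.

0.288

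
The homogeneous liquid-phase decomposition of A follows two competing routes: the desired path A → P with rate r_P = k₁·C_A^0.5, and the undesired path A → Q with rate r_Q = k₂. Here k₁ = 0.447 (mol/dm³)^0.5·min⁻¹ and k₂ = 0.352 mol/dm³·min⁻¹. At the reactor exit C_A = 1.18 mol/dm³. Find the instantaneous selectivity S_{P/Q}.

S_{P/Q} = r_P/r_Q = (k₁·C_A^0.5)/(k₂) = (k₁/k₂)·C_A^0.5.
= (0.447×1.180^0.5) / (0.352) = 0.4856/0.3520 = 1.38.
Since the desired path is higher order in A, keeping C_A high (PFR or concentrated feed) favours P.

1.38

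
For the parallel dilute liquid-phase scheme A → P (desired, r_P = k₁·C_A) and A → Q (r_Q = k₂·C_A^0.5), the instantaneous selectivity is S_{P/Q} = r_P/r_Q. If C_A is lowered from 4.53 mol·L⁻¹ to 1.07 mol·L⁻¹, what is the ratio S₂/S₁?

0.486

S_{P/Q} = (k₁/k₂)·C_A^0.5, so S₂/S₁ = (C_{A,2}/C_{A,1})^0.5.
= (1.07/4.53)^0.5 = (0.2362)^0.5 = 0.486.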